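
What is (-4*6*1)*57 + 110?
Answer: -1258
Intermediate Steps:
(-4*6*1)*57 + 110 = -24*1*57 + 110 = -24*57 + 110 = -1368 + 110 = -1258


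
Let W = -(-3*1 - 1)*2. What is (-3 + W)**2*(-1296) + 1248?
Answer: -31152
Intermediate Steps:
W = 8 (W = -(-3 - 1)*2 = -1*(-4)*2 = 4*2 = 8)
(-3 + W)**2*(-1296) + 1248 = (-3 + 8)**2*(-1296) + 1248 = 5**2*(-1296) + 1248 = 25*(-1296) + 1248 = -32400 + 1248 = -31152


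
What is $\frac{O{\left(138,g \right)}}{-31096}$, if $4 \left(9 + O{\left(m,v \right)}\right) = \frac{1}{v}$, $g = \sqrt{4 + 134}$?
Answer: $\frac{9}{31096} - \frac{\sqrt{138}}{17164992} \approx 0.00028874$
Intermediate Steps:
$g = \sqrt{138} \approx 11.747$
$O{\left(m,v \right)} = -9 + \frac{1}{4 v}$
$\frac{O{\left(138,g \right)}}{-31096} = \frac{-9 + \frac{1}{4 \sqrt{138}}}{-31096} = \left(-9 + \frac{\frac{1}{138} \sqrt{138}}{4}\right) \left(- \frac{1}{31096}\right) = \left(-9 + \frac{\sqrt{138}}{552}\right) \left(- \frac{1}{31096}\right) = \frac{9}{31096} - \frac{\sqrt{138}}{17164992}$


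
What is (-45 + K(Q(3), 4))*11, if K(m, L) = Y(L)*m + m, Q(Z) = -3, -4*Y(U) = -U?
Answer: -561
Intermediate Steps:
Y(U) = U/4 (Y(U) = -(-1)*U/4 = U/4)
K(m, L) = m + L*m/4 (K(m, L) = (L/4)*m + m = L*m/4 + m = m + L*m/4)
(-45 + K(Q(3), 4))*11 = (-45 + (¼)*(-3)*(4 + 4))*11 = (-45 + (¼)*(-3)*8)*11 = (-45 - 6)*11 = -51*11 = -561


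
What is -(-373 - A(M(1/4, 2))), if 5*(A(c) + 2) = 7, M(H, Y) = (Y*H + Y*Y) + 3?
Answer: 1862/5 ≈ 372.40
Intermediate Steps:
M(H, Y) = 3 + Y² + H*Y (M(H, Y) = (H*Y + Y²) + 3 = (Y² + H*Y) + 3 = 3 + Y² + H*Y)
A(c) = -⅗ (A(c) = -2 + (⅕)*7 = -2 + 7/5 = -⅗)
-(-373 - A(M(1/4, 2))) = -(-373 - 1*(-⅗)) = -(-373 + ⅗) = -1*(-1862/5) = 1862/5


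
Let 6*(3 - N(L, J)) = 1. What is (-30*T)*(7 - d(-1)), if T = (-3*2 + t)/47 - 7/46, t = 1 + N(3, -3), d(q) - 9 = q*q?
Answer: -19290/1081 ≈ -17.845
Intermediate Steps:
N(L, J) = 17/6 (N(L, J) = 3 - ⅙*1 = 3 - ⅙ = 17/6)
d(q) = 9 + q² (d(q) = 9 + q*q = 9 + q²)
t = 23/6 (t = 1 + 17/6 = 23/6 ≈ 3.8333)
T = -643/3243 (T = (-3*2 + 23/6)/47 - 7/46 = (-6 + 23/6)*(1/47) - 7*1/46 = -13/6*1/47 - 7/46 = -13/282 - 7/46 = -643/3243 ≈ -0.19827)
(-30*T)*(7 - d(-1)) = (-30*(-643/3243))*(7 - (9 + (-1)²)) = 6430*(7 - (9 + 1))/1081 = 6430*(7 - 1*10)/1081 = 6430*(7 - 10)/1081 = (6430/1081)*(-3) = -19290/1081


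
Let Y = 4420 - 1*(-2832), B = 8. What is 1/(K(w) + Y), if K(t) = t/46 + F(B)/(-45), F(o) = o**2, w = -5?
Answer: 2070/15008471 ≈ 0.00013792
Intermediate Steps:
K(t) = -64/45 + t/46 (K(t) = t/46 + 8**2/(-45) = t*(1/46) + 64*(-1/45) = t/46 - 64/45 = -64/45 + t/46)
Y = 7252 (Y = 4420 + 2832 = 7252)
1/(K(w) + Y) = 1/((-64/45 + (1/46)*(-5)) + 7252) = 1/((-64/45 - 5/46) + 7252) = 1/(-3169/2070 + 7252) = 1/(15008471/2070) = 2070/15008471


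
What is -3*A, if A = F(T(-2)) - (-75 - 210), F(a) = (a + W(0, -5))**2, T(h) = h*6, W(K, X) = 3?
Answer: -1098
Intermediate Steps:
T(h) = 6*h
F(a) = (3 + a)**2 (F(a) = (a + 3)**2 = (3 + a)**2)
A = 366 (A = (3 + 6*(-2))**2 - (-75 - 210) = (3 - 12)**2 - 1*(-285) = (-9)**2 + 285 = 81 + 285 = 366)
-3*A = -3*366 = -1098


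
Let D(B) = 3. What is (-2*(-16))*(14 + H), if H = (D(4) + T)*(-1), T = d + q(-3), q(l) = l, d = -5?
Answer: 608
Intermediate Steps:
T = -8 (T = -5 - 3 = -8)
H = 5 (H = (3 - 8)*(-1) = -5*(-1) = 5)
(-2*(-16))*(14 + H) = (-2*(-16))*(14 + 5) = 32*19 = 608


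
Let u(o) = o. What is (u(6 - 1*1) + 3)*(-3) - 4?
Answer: -28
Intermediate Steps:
(u(6 - 1*1) + 3)*(-3) - 4 = ((6 - 1*1) + 3)*(-3) - 4 = ((6 - 1) + 3)*(-3) - 4 = (5 + 3)*(-3) - 4 = 8*(-3) - 4 = -24 - 4 = -28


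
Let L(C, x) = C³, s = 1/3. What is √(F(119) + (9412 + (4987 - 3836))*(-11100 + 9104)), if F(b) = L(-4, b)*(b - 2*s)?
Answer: 2*I*√47455473/3 ≈ 4592.5*I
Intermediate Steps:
s = ⅓ ≈ 0.33333
F(b) = 128/3 - 64*b (F(b) = (-4)³*(b - 2*⅓) = -64*(b - ⅔) = -64*(-⅔ + b) = 128/3 - 64*b)
√(F(119) + (9412 + (4987 - 3836))*(-11100 + 9104)) = √((128/3 - 64*119) + (9412 + (4987 - 3836))*(-11100 + 9104)) = √((128/3 - 7616) + (9412 + 1151)*(-1996)) = √(-22720/3 + 10563*(-1996)) = √(-22720/3 - 21083748) = √(-63273964/3) = 2*I*√47455473/3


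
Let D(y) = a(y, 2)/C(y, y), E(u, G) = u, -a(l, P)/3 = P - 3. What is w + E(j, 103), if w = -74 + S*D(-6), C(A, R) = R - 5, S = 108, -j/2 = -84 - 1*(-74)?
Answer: -918/11 ≈ -83.455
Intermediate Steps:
a(l, P) = 9 - 3*P (a(l, P) = -3*(P - 3) = -3*(-3 + P) = 9 - 3*P)
j = 20 (j = -2*(-84 - 1*(-74)) = -2*(-84 + 74) = -2*(-10) = 20)
C(A, R) = -5 + R
D(y) = 3/(-5 + y) (D(y) = (9 - 3*2)/(-5 + y) = (9 - 6)/(-5 + y) = 3/(-5 + y))
w = -1138/11 (w = -74 + 108*(3/(-5 - 6)) = -74 + 108*(3/(-11)) = -74 + 108*(3*(-1/11)) = -74 + 108*(-3/11) = -74 - 324/11 = -1138/11 ≈ -103.45)
w + E(j, 103) = -1138/11 + 20 = -918/11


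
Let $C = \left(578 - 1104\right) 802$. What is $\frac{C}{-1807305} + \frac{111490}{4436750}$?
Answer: $\frac{41462965909}{160371209175} \approx 0.25854$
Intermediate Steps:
$C = -421852$ ($C = \left(-526\right) 802 = -421852$)
$\frac{C}{-1807305} + \frac{111490}{4436750} = - \frac{421852}{-1807305} + \frac{111490}{4436750} = \left(-421852\right) \left(- \frac{1}{1807305}\right) + 111490 \cdot \frac{1}{4436750} = \frac{421852}{1807305} + \frac{11149}{443675} = \frac{41462965909}{160371209175}$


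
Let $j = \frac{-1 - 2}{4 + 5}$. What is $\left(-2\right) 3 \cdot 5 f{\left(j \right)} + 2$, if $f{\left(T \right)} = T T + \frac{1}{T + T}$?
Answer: $\frac{131}{3} \approx 43.667$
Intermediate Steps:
$j = - \frac{1}{3}$ ($j = - \frac{3}{9} = \left(-3\right) \frac{1}{9} = - \frac{1}{3} \approx -0.33333$)
$f{\left(T \right)} = T^{2} + \frac{1}{2 T}$
$\left(-2\right) 3 \cdot 5 f{\left(j \right)} + 2 = \left(-2\right) 3 \cdot 5 \frac{\frac{1}{2} + \left(- \frac{1}{3}\right)^{3}}{- \frac{1}{3}} + 2 = \left(-6\right) 5 \left(- 3 \left(\frac{1}{2} - \frac{1}{27}\right)\right) + 2 = - 30 \left(\left(-3\right) \frac{25}{54}\right) + 2 = \left(-30\right) \left(- \frac{25}{18}\right) + 2 = \frac{125}{3} + 2 = \frac{131}{3}$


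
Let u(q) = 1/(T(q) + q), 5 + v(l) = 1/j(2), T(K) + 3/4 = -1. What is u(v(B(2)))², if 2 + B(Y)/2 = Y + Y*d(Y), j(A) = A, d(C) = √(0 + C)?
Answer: 16/625 ≈ 0.025600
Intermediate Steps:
T(K) = -7/4 (T(K) = -¾ - 1 = -7/4)
d(C) = √C
B(Y) = -4 + 2*Y + 2*Y^(3/2) (B(Y) = -4 + 2*(Y + Y*√Y) = -4 + 2*(Y + Y^(3/2)) = -4 + (2*Y + 2*Y^(3/2)) = -4 + 2*Y + 2*Y^(3/2))
v(l) = -9/2 (v(l) = -5 + 1/2 = -5 + ½ = -9/2)
u(q) = 1/(-7/4 + q)
u(v(B(2)))² = (4/(-7 + 4*(-9/2)))² = (4/(-7 - 18))² = (4/(-25))² = (4*(-1/25))² = (-4/25)² = 16/625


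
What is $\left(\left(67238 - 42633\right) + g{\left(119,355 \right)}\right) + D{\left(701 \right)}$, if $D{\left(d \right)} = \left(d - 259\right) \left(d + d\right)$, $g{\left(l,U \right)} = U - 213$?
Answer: $644431$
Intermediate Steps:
$g{\left(l,U \right)} = -213 + U$
$D{\left(d \right)} = 2 d \left(-259 + d\right)$ ($D{\left(d \right)} = \left(-259 + d\right) 2 d = 2 d \left(-259 + d\right)$)
$\left(\left(67238 - 42633\right) + g{\left(119,355 \right)}\right) + D{\left(701 \right)} = \left(\left(67238 - 42633\right) + \left(-213 + 355\right)\right) + 2 \cdot 701 \left(-259 + 701\right) = \left(24605 + 142\right) + 2 \cdot 701 \cdot 442 = 24747 + 619684 = 644431$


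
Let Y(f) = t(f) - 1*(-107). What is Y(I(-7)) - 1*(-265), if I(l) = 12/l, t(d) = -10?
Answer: 362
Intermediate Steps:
Y(f) = 97 (Y(f) = -10 - 1*(-107) = -10 + 107 = 97)
Y(I(-7)) - 1*(-265) = 97 - 1*(-265) = 97 + 265 = 362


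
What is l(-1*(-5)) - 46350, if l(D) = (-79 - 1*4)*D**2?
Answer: -48425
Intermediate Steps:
l(D) = -83*D**2 (l(D) = (-79 - 4)*D**2 = -83*D**2)
l(-1*(-5)) - 46350 = -83*(-1*(-5))**2 - 46350 = -83*5**2 - 46350 = -83*25 - 46350 = -2075 - 46350 = -48425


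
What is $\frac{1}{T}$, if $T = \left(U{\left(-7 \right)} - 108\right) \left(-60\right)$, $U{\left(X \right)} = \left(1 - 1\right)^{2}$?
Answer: $\frac{1}{6480} \approx 0.00015432$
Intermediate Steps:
$U{\left(X \right)} = 0$ ($U{\left(X \right)} = 0^{2} = 0$)
$T = 6480$ ($T = \left(0 - 108\right) \left(-60\right) = \left(-108\right) \left(-60\right) = 6480$)
$\frac{1}{T} = \frac{1}{6480}$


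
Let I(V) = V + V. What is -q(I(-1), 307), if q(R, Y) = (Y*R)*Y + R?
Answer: 188500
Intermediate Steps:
I(V) = 2*V
q(R, Y) = R + R*Y**2 (q(R, Y) = (R*Y)*Y + R = R*Y**2 + R = R + R*Y**2)
-q(I(-1), 307) = -2*(-1)*(1 + 307**2) = -(-2)*(1 + 94249) = -(-2)*94250 = -1*(-188500) = 188500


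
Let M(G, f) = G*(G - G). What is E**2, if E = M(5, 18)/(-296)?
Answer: 0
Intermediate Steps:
M(G, f) = 0 (M(G, f) = G*0 = 0)
E = 0 (E = 0/(-296) = 0*(-1/296) = 0)
E**2 = 0**2 = 0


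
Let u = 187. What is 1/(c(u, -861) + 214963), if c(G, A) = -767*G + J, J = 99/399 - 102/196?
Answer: 1862/133195801 ≈ 1.3979e-5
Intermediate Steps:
J = -507/1862 (J = 99*(1/399) - 102*1/196 = 33/133 - 51/98 = -507/1862 ≈ -0.27229)
c(G, A) = -507/1862 - 767*G (c(G, A) = -767*G - 507/1862 = -507/1862 - 767*G)
1/(c(u, -861) + 214963) = 1/((-507/1862 - 767*187) + 214963) = 1/((-507/1862 - 143429) + 214963) = 1/(-267065305/1862 + 214963) = 1/(133195801/1862) = 1862/133195801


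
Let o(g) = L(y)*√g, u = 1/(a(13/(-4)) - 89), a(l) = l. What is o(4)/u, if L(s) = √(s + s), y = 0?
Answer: 0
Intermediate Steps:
L(s) = √2*√s (L(s) = √(2*s) = √2*√s)
u = -4/369 (u = 1/(13/(-4) - 89) = 1/(13*(-¼) - 89) = 1/(-13/4 - 89) = 1/(-369/4) = -4/369 ≈ -0.010840)
o(g) = 0 (o(g) = (√2*√0)*√g = (√2*0)*√g = 0*√g = 0)
o(4)/u = 0/(-4/369) = 0*(-369/4) = 0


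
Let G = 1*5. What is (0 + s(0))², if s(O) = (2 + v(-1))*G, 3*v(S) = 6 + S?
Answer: 3025/9 ≈ 336.11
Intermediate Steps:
v(S) = 2 + S/3 (v(S) = (6 + S)/3 = 2 + S/3)
G = 5
s(O) = 55/3 (s(O) = (2 + (2 + (⅓)*(-1)))*5 = (2 + (2 - ⅓))*5 = (2 + 5/3)*5 = (11/3)*5 = 55/3)
(0 + s(0))² = (0 + 55/3)² = (55/3)² = 3025/9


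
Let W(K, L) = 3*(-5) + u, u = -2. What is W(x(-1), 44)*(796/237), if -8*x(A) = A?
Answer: -13532/237 ≈ -57.097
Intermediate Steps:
x(A) = -A/8
W(K, L) = -17 (W(K, L) = 3*(-5) - 2 = -15 - 2 = -17)
W(x(-1), 44)*(796/237) = -13532/237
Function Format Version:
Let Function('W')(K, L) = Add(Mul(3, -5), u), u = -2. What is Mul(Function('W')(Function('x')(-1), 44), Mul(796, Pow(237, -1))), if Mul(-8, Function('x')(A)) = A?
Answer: Rational(-13532, 237) ≈ -57.097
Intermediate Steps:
Function('x')(A) = Mul(Rational(-1, 8), A)
Function('W')(K, L) = -17 (Function('W')(K, L) = Add(Mul(3, -5), -2) = Add(-15, -2) = -17)
Mul(Function('W')(Function('x')(-1), 44), Mul(796, Pow(237, -1))) = Mul(-17, Mul(796, Pow(237, -1))) = Mul(-17, Mul(796, Rational(1, 237))) = Mul(-17, Rational(796, 237)) = Rational(-13532, 237)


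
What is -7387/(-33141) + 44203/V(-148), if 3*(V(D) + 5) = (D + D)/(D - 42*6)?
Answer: -219734476519/23629533 ≈ -9299.1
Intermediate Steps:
V(D) = -5 + 2*D/(3*(-252 + D)) (V(D) = -5 + ((D + D)/(D - 42*6))/3 = -5 + ((2*D)/(D - 252))/3 = -5 + ((2*D)/(-252 + D))/3 = -5 + (2*D/(-252 + D))/3 = -5 + 2*D/(3*(-252 + D)))
-7387/(-33141) + 44203/V(-148) = -7387/(-33141) + 44203/(((3780 - 13*(-148))/(3*(-252 - 148)))) = -7387*(-1/33141) + 44203/(((1/3)*(3780 + 1924)/(-400))) = 7387/33141 + 44203/(((1/3)*(-1/400)*5704)) = 7387/33141 + 44203/(-713/150) = 7387/33141 + 44203*(-150/713) = 7387/33141 - 6630450/713 = -219734476519/23629533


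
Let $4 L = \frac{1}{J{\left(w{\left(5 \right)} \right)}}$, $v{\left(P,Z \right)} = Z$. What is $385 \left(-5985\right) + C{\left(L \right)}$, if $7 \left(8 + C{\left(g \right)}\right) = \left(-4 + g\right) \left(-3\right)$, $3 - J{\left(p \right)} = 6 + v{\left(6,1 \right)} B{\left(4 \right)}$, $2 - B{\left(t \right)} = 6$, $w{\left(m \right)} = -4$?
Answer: $- \frac{64518479}{28} \approx -2.3042 \cdot 10^{6}$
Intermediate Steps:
$B{\left(t \right)} = -4$ ($B{\left(t \right)} = 2 - 6 = -4$)
$J{\left(p \right)} = 1$ ($J{\left(p \right)} = 3 - \left(6 + 1 \left(-4\right)\right) = 3 - \left(6 - 4\right) = 3 - 2 = 1$)
$L = \frac{1}{4}$ ($L = \frac{1}{4 \cdot 1} = \frac{1}{4} \cdot 1 = \frac{1}{4} \approx 0.25$)
$C{\left(g \right)} = - \frac{44}{7} - \frac{3 g}{7}$ ($C{\left(g \right)} = -8 + \frac{\left(-4 + g\right) \left(-3\right)}{7} = -8 + \frac{12 - 3 g}{7} = -8 - \left(- \frac{12}{7} + \frac{3 g}{7}\right) = - \frac{44}{7} - \frac{3 g}{7}$)
$385 \left(-5985\right) + C{\left(L \right)} = 385 \left(-5985\right) - \frac{179}{28} = -2304225 - \frac{179}{28} = - \frac{64518479}{28}$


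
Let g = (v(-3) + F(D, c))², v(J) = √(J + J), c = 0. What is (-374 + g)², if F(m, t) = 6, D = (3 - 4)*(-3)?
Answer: 117472 - 8256*I*√6 ≈ 1.1747e+5 - 20223.0*I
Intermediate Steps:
v(J) = √2*√J (v(J) = √(2*J) = √2*√J)
D = 3 (D = -1*(-3) = 3)
g = (6 + I*√6)² (g = (√2*√(-3) + 6)² = (√2*(I*√3) + 6)² = (I*√6 + 6)² = (6 + I*√6)² ≈ 30.0 + 29.394*I)
(-374 + g)² = (-374 + (6 + I*√6)²)²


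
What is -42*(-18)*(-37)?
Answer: -27972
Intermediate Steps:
-42*(-18)*(-37) = 756*(-37) = -27972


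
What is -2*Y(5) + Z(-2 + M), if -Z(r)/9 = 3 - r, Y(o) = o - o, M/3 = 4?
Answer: 63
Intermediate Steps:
M = 12 (M = 3*4 = 12)
Y(o) = 0
Z(r) = -27 + 9*r (Z(r) = -9*(3 - r) = -27 + 9*r)
-2*Y(5) + Z(-2 + M) = -2*0 + (-27 + 9*(-2 + 12)) = 0 + (-27 + 9*10) = 0 + (-27 + 90) = 0 + 63 = 63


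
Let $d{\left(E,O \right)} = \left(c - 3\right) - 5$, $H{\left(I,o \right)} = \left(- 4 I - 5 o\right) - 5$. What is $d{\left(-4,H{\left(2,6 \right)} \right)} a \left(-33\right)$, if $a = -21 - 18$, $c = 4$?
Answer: $-5148$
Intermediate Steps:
$a = -39$
$H{\left(I,o \right)} = -5 - 5 o - 4 I$ ($H{\left(I,o \right)} = \left(- 5 o - 4 I\right) - 5 = -5 - 5 o - 4 I$)
$d{\left(E,O \right)} = -4$ ($d{\left(E,O \right)} = \left(4 - 3\right) - 5 = 1 - 5 = -4$)
$d{\left(-4,H{\left(2,6 \right)} \right)} a \left(-33\right) = \left(-4\right) \left(-39\right) \left(-33\right) = 156 \left(-33\right) = -5148$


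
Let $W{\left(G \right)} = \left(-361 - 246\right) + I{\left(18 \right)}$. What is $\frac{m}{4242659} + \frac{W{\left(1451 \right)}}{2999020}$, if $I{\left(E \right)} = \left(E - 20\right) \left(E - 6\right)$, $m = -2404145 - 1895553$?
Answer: $- \frac{12897557413789}{12723819194180} \approx -1.0137$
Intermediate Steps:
$m = -4299698$
$I{\left(E \right)} = \left(-20 + E\right) \left(-6 + E\right)$
$W{\left(G \right)} = -631$ ($W{\left(G \right)} = \left(-361 - 246\right) + \left(120 + 18^{2} - 468\right) = -607 + \left(120 + 324 - 468\right) = -607 - 24 = -631$)
$\frac{m}{4242659} + \frac{W{\left(1451 \right)}}{2999020} = - \frac{4299698}{4242659} - \frac{631}{2999020} = - \frac{12897557413789}{12723819194180}$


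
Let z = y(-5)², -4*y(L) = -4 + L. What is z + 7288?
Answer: 116689/16 ≈ 7293.1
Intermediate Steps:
y(L) = 1 - L/4 (y(L) = -(-4 + L)/4 = 1 - L/4)
z = 81/16 (z = (1 - ¼*(-5))² = (1 + 5/4)² = (9/4)² = 81/16 ≈ 5.0625)
z + 7288 = 81/16 + 7288 = 116689/16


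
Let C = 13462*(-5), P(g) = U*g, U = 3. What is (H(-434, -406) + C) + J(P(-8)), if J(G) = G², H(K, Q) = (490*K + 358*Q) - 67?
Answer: -424809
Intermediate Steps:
H(K, Q) = -67 + 358*Q + 490*K (H(K, Q) = (358*Q + 490*K) - 67 = -67 + 358*Q + 490*K)
P(g) = 3*g
C = -67310
(H(-434, -406) + C) + J(P(-8)) = ((-67 + 358*(-406) + 490*(-434)) - 67310) + (3*(-8))² = ((-67 - 145348 - 212660) - 67310) + (-24)² = (-358075 - 67310) + 576 = -425385 + 576 = -424809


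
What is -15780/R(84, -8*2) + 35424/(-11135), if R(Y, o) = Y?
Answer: -14890493/77945 ≈ -191.04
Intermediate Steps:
-15780/R(84, -8*2) + 35424/(-11135) = -15780/84 + 35424/(-11135) = -15780*1/84 + 35424*(-1/11135) = -1315/7 - 35424/11135 = -14890493/77945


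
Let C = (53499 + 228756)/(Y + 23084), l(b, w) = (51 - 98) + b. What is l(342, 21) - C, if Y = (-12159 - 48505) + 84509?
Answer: 4520600/15643 ≈ 288.99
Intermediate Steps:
l(b, w) = -47 + b
Y = 23845 (Y = -60664 + 84509 = 23845)
C = 94085/15643 (C = (53499 + 228756)/(23845 + 23084) = 282255/46929 = 282255*(1/46929) = 94085/15643 ≈ 6.0145)
l(342, 21) - C = (-47 + 342) - 1*94085/15643 = 295 - 94085/15643 = 4520600/15643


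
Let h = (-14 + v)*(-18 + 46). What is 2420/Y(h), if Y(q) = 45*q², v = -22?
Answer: 121/2286144 ≈ 5.2928e-5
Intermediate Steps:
h = -1008 (h = (-14 - 22)*(-18 + 46) = -36*28 = -1008)
2420/Y(h) = 2420/((45*(-1008)²)) = 2420/((45*1016064)) = 2420/45722880 = 2420*(1/45722880) = 121/2286144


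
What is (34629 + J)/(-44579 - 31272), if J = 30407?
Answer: -65036/75851 ≈ -0.85742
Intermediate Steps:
(34629 + J)/(-44579 - 31272) = (34629 + 30407)/(-44579 - 31272) = 65036/(-75851) = 65036*(-1/75851) = -65036/75851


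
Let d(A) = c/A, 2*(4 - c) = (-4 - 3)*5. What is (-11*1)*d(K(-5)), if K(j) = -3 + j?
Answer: 473/16 ≈ 29.563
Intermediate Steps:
c = 43/2 (c = 4 - (-4 - 3)*5/2 = 4 - (-7)*5/2 = 4 - ½*(-35) = 4 + 35/2 = 43/2 ≈ 21.500)
d(A) = 43/(2*A)
(-11*1)*d(K(-5)) = (-11*1)*(43/(2*(-3 - 5))) = -473/(2*(-8)) = -473*(-1)/(2*8) = -11*(-43/16) = 473/16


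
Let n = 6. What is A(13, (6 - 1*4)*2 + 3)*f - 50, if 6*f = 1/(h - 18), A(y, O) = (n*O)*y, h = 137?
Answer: -837/17 ≈ -49.235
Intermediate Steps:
A(y, O) = 6*O*y (A(y, O) = (6*O)*y = 6*O*y)
f = 1/714 (f = 1/(6*(137 - 18)) = (⅙)/119 = (⅙)*(1/119) = 1/714 ≈ 0.0014006)
A(13, (6 - 1*4)*2 + 3)*f - 50 = (6*((6 - 1*4)*2 + 3)*13)*(1/714) - 50 = (6*((6 - 4)*2 + 3)*13)*(1/714) - 50 = (6*(2*2 + 3)*13)*(1/714) - 50 = (6*(4 + 3)*13)*(1/714) - 50 = (6*7*13)*(1/714) - 50 = 546*(1/714) - 50 = 13/17 - 50 = -837/17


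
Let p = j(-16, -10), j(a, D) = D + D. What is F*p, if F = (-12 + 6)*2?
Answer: 240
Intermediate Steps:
j(a, D) = 2*D
p = -20 (p = 2*(-10) = -20)
F = -12 (F = -6*2 = -12)
F*p = -12*(-20) = 240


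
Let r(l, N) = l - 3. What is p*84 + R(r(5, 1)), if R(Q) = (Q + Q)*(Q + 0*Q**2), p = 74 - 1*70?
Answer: 344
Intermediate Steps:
r(l, N) = -3 + l
p = 4 (p = 74 - 70 = 4)
R(Q) = 2*Q**2 (R(Q) = (2*Q)*(Q + 0) = (2*Q)*Q = 2*Q**2)
p*84 + R(r(5, 1)) = 4*84 + 2*(-3 + 5)**2 = 336 + 2*2**2 = 336 + 2*4 = 336 + 8 = 344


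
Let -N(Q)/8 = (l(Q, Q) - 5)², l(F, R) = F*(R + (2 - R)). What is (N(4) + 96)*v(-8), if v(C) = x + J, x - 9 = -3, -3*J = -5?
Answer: 184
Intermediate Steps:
J = 5/3 (J = -⅓*(-5) = 5/3 ≈ 1.6667)
x = 6 (x = 9 - 3 = 6)
v(C) = 23/3 (v(C) = 6 + 5/3 = 23/3)
l(F, R) = 2*F (l(F, R) = F*2 = 2*F)
N(Q) = -8*(-5 + 2*Q)² (N(Q) = -8*(2*Q - 5)² = -8*(-5 + 2*Q)²)
(N(4) + 96)*v(-8) = (-8*(-5 + 2*4)² + 96)*(23/3) = (-8*(-5 + 8)² + 96)*(23/3) = (-8*3² + 96)*(23/3) = (-8*9 + 96)*(23/3) = (-72 + 96)*(23/3) = 24*(23/3) = 184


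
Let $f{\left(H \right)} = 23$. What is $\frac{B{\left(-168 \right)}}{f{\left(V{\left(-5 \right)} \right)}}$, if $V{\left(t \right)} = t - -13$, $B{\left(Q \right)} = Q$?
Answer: $- \frac{168}{23} \approx -7.3043$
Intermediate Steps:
$V{\left(t \right)} = 13 + t$ ($V{\left(t \right)} = t + 13 = 13 + t$)
$\frac{B{\left(-168 \right)}}{f{\left(V{\left(-5 \right)} \right)}} = - \frac{168}{23}$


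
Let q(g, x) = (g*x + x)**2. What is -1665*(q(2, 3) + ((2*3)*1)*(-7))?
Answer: -64935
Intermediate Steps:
q(g, x) = (x + g*x)**2
-1665*(q(2, 3) + ((2*3)*1)*(-7)) = -1665*(3**2*(1 + 2)**2 + ((2*3)*1)*(-7)) = -1665*(9*3**2 + (6*1)*(-7)) = -1665*(9*9 + 6*(-7)) = -1665*(81 - 42) = -1665*39 = -64935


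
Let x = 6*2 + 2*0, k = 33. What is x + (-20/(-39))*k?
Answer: 376/13 ≈ 28.923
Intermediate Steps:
x = 12 (x = 12 + 0 = 12)
x + (-20/(-39))*k = 12 - 20/(-39)*33 = 12 - 20*(-1/39)*33 = 12 + (20/39)*33 = 12 + 220/13 = 376/13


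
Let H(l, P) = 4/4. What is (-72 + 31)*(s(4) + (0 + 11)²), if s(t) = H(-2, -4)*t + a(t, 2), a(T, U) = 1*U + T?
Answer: -5371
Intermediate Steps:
H(l, P) = 1 (H(l, P) = 4*(¼) = 1)
a(T, U) = T + U (a(T, U) = U + T = T + U)
s(t) = 2 + 2*t (s(t) = 1*t + (t + 2) = t + (2 + t) = 2 + 2*t)
(-72 + 31)*(s(4) + (0 + 11)²) = (-72 + 31)*((2 + 2*4) + (0 + 11)²) = -41*((2 + 8) + 11²) = -41*(10 + 121) = -41*131 = -5371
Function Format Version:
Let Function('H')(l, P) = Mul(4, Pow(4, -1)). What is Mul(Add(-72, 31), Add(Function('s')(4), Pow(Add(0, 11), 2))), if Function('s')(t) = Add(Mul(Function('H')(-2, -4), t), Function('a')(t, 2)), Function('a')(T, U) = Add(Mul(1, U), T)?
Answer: -5371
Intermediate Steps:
Function('H')(l, P) = 1 (Function('H')(l, P) = Mul(4, Rational(1, 4)) = 1)
Function('a')(T, U) = Add(T, U) (Function('a')(T, U) = Add(U, T) = Add(T, U))
Function('s')(t) = Add(2, Mul(2, t)) (Function('s')(t) = Add(Mul(1, t), Add(t, 2)) = Add(t, Add(2, t)) = Add(2, Mul(2, t)))
Mul(Add(-72, 31), Add(Function('s')(4), Pow(Add(0, 11), 2))) = Mul(Add(-72, 31), Add(Add(2, Mul(2, 4)), Pow(Add(0, 11), 2))) = Mul(-41, Add(Add(2, 8), Pow(11, 2))) = Mul(-41, Add(10, 121)) = Mul(-41, 131) = -5371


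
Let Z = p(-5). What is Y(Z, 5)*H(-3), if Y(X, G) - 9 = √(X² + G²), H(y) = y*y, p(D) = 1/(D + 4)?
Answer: 81 + 9*√26 ≈ 126.89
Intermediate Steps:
p(D) = 1/(4 + D)
Z = -1 (Z = 1/(4 - 5) = 1/(-1) = -1)
H(y) = y²
Y(X, G) = 9 + √(G² + X²) (Y(X, G) = 9 + √(X² + G²) = 9 + √(G² + X²))
Y(Z, 5)*H(-3) = (9 + √(5² + (-1)²))*(-3)² = (9 + √(25 + 1))*9 = (9 + √26)*9 = 81 + 9*√26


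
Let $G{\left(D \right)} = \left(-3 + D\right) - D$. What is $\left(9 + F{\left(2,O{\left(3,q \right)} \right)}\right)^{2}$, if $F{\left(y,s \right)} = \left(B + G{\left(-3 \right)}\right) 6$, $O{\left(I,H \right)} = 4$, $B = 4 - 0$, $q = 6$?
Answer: $225$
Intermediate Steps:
$B = 4$ ($B = 4 + 0 = 4$)
$G{\left(D \right)} = -3$
$F{\left(y,s \right)} = 6$ ($F{\left(y,s \right)} = \left(4 - 3\right) 6 = 1 \cdot 6 = 6$)
$\left(9 + F{\left(2,O{\left(3,q \right)} \right)}\right)^{2} = \left(9 + 6\right)^{2} = 15^{2} = 225$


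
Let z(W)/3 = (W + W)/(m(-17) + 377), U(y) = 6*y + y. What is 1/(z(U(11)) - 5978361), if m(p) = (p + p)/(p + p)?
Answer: -9/53805238 ≈ -1.6727e-7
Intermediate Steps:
m(p) = 1 (m(p) = (2*p)/((2*p)) = (2*p)*(1/(2*p)) = 1)
U(y) = 7*y
z(W) = W/63 (z(W) = 3*((W + W)/(1 + 377)) = 3*((2*W)/378) = 3*((2*W)*(1/378)) = 3*(W/189) = W/63)
1/(z(U(11)) - 5978361) = 1/((7*11)/63 - 5978361) = 1/((1/63)*77 - 5978361) = 1/(11/9 - 5978361) = 1/(-53805238/9) = -9/53805238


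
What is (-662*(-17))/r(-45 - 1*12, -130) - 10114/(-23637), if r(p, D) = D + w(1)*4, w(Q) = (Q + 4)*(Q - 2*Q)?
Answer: -44082283/590925 ≈ -74.599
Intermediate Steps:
w(Q) = -Q*(4 + Q) (w(Q) = (4 + Q)*(-Q) = -Q*(4 + Q))
r(p, D) = -20 + D (r(p, D) = D - 1*1*(4 + 1)*4 = D - 1*1*5*4 = D - 5*4 = D - 20 = -20 + D)
(-662*(-17))/r(-45 - 1*12, -130) - 10114/(-23637) = (-662*(-17))/(-20 - 130) - 10114/(-23637) = 11254/(-150) - 10114*(-1/23637) = 11254*(-1/150) + 10114/23637 = -5627/75 + 10114/23637 = -44082283/590925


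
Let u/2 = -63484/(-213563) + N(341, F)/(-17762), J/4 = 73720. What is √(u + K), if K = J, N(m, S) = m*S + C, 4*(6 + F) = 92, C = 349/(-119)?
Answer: √306562367498183166462272670/32243101051 ≈ 543.03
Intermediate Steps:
C = -349/119 (C = 349*(-1/119) = -349/119 ≈ -2.9328)
F = 17 (F = -6 + (¼)*92 = -6 + 23 = 17)
N(m, S) = -349/119 + S*m (N(m, S) = m*S - 349/119 = S*m - 349/119 = -349/119 + S*m)
J = 294880 (J = 4*73720 = 294880)
K = 294880
u = -1866524710/32243101051 (u = 2*(-63484/(-213563) + (-349/119 + 17*341)/(-17762)) = 2*(-63484*(-1/213563) + (-349/119 + 5797)*(-1/17762)) = 2*(63484/213563 + (689494/119)*(-1/17762)) = 2*(63484/213563 - 344747/1056839) = 2*(-933262355/32243101051) = -1866524710/32243101051 ≈ -0.057889)
√(u + K) = √(-1866524710/32243101051 + 294880) = √(9507843771394170/32243101051) = √306562367498183166462272670/32243101051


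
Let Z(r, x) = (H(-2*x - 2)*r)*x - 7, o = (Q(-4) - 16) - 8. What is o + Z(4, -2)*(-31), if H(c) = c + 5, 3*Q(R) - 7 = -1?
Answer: 1931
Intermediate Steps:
Q(R) = 2 (Q(R) = 7/3 + (1/3)*(-1) = 7/3 - 1/3 = 2)
H(c) = 5 + c
o = -22 (o = (2 - 16) - 8 = -14 - 8 = -22)
Z(r, x) = -7 + r*x*(3 - 2*x) (Z(r, x) = ((5 + (-2*x - 2))*r)*x - 7 = ((5 + (-2 - 2*x))*r)*x - 7 = ((3 - 2*x)*r)*x - 7 = (r*(3 - 2*x))*x - 7 = r*x*(3 - 2*x) - 7 = -7 + r*x*(3 - 2*x))
o + Z(4, -2)*(-31) = -22 + (-7 - 1*4*(-2)*(-3 + 2*(-2)))*(-31) = -22 + (-7 - 1*4*(-2)*(-3 - 4))*(-31) = -22 + (-7 - 1*4*(-2)*(-7))*(-31) = -22 + (-7 - 56)*(-31) = -22 - 63*(-31) = -22 + 1953 = 1931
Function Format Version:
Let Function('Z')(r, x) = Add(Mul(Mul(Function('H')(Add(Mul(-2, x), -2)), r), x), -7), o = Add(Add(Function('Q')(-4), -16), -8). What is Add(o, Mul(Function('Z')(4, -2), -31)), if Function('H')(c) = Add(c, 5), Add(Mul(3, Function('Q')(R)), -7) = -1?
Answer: 1931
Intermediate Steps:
Function('Q')(R) = 2 (Function('Q')(R) = Add(Rational(7, 3), Mul(Rational(1, 3), -1)) = Add(Rational(7, 3), Rational(-1, 3)) = 2)
Function('H')(c) = Add(5, c)
o = -22 (o = Add(Add(2, -16), -8) = Add(-14, -8) = -22)
Function('Z')(r, x) = Add(-7, Mul(r, x, Add(3, Mul(-2, x)))) (Function('Z')(r, x) = Add(Mul(Mul(Add(5, Add(Mul(-2, x), -2)), r), x), -7) = Add(Mul(Mul(Add(5, Add(-2, Mul(-2, x))), r), x), -7) = Add(Mul(Mul(Add(3, Mul(-2, x)), r), x), -7) = Add(Mul(Mul(r, Add(3, Mul(-2, x))), x), -7) = Add(Mul(r, x, Add(3, Mul(-2, x))), -7) = Add(-7, Mul(r, x, Add(3, Mul(-2, x)))))
Add(o, Mul(Function('Z')(4, -2), -31)) = Add(-22, Mul(Add(-7, Mul(-1, 4, -2, Add(-3, Mul(2, -2)))), -31)) = Add(-22, Mul(Add(-7, Mul(-1, 4, -2, Add(-3, -4))), -31)) = Add(-22, Mul(Add(-7, Mul(-1, 4, -2, -7)), -31)) = Add(-22, Mul(Add(-7, -56), -31)) = Add(-22, Mul(-63, -31)) = Add(-22, 1953) = 1931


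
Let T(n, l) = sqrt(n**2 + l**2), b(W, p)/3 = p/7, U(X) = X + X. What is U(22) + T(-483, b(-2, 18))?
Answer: 44 + 3*sqrt(1270453)/7 ≈ 527.06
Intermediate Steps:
U(X) = 2*X
b(W, p) = 3*p/7 (b(W, p) = 3*(p/7) = 3*p/7)
T(n, l) = sqrt(l**2 + n**2)
U(22) + T(-483, b(-2, 18)) = 2*22 + sqrt(((3/7)*18)**2 + (-483)**2) = 44 + sqrt((54/7)**2 + 233289) = 44 + sqrt(2916/49 + 233289) = 44 + sqrt(11434077/49) = 44 + 3*sqrt(1270453)/7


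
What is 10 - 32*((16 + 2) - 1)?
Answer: -534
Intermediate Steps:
10 - 32*((16 + 2) - 1) = 10 - 32*(18 - 1) = 10 - 32*17 = 10 - 544 = -534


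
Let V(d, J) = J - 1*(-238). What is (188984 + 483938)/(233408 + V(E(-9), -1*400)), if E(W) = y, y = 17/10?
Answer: 336461/116623 ≈ 2.8850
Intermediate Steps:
y = 17/10 (y = 17*(1/10) = 17/10 ≈ 1.7000)
E(W) = 17/10
V(d, J) = 238 + J (V(d, J) = J + 238 = 238 + J)
(188984 + 483938)/(233408 + V(E(-9), -1*400)) = (188984 + 483938)/(233408 + (238 - 1*400)) = 672922/(233408 + (238 - 400)) = 672922/(233408 - 162) = 672922/233246 = 672922*(1/233246) = 336461/116623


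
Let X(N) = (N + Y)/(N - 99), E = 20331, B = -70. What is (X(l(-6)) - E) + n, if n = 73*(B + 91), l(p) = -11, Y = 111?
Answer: -206788/11 ≈ -18799.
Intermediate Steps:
X(N) = (111 + N)/(-99 + N) (X(N) = (N + 111)/(N - 99) = (111 + N)/(-99 + N))
n = 1533 (n = 73*(-70 + 91) = 73*21 = 1533)
(X(l(-6)) - E) + n = ((111 - 11)/(-99 - 11) - 1*20331) + 1533 = (100/(-110) - 20331) + 1533 = (-1/110*100 - 20331) + 1533 = (-10/11 - 20331) + 1533 = -223651/11 + 1533 = -206788/11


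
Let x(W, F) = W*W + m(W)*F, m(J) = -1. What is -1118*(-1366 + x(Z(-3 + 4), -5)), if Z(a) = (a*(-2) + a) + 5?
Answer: 1503710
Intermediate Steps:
Z(a) = 5 - a (Z(a) = (-2*a + a) + 5 = -a + 5 = 5 - a)
x(W, F) = W**2 - F (x(W, F) = W*W - F = W**2 - F)
-1118*(-1366 + x(Z(-3 + 4), -5)) = -1118*(-1366 + ((5 - (-3 + 4))**2 - 1*(-5))) = -1118*(-1366 + ((5 - 1*1)**2 + 5)) = -1118*(-1366 + ((5 - 1)**2 + 5)) = -1118*(-1366 + (4**2 + 5)) = -1118*(-1366 + (16 + 5)) = -1118*(-1366 + 21) = -1118*(-1345) = 1503710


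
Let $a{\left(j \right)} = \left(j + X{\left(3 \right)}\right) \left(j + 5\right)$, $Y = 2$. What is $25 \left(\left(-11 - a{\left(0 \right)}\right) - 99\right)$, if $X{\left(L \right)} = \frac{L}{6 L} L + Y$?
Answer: $- \frac{6125}{2} \approx -3062.5$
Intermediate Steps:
$X{\left(L \right)} = 2 + \frac{L}{6}$ ($X{\left(L \right)} = \frac{L}{6 L} L + 2 = L \frac{1}{6 L} L + 2 = \frac{L}{6} + 2 = 2 + \frac{L}{6}$)
$a{\left(j \right)} = \left(5 + j\right) \left(\frac{5}{2} + j\right)$ ($a{\left(j \right)} = \left(j + \left(2 + \frac{1}{6} \cdot 3\right)\right) \left(j + 5\right) = \left(j + \left(2 + \frac{1}{2}\right)\right) \left(5 + j\right) = \left(j + \frac{5}{2}\right) \left(5 + j\right) = \left(\frac{5}{2} + j\right) \left(5 + j\right) = \left(5 + j\right) \left(\frac{5}{2} + j\right)$)
$25 \left(\left(-11 - a{\left(0 \right)}\right) - 99\right) = 25 \left(\left(-11 - \left(\frac{25}{2} + 0^{2} + \frac{15}{2} \cdot 0\right)\right) - 99\right) = 25 \left(\left(-11 - \left(\frac{25}{2} + 0 + 0\right)\right) - 99\right) = 25 \left(\left(-11 - \frac{25}{2}\right) - 99\right) = 25 \left(- \frac{47}{2} - 99\right) = 25 \left(- \frac{245}{2}\right) = - \frac{6125}{2}$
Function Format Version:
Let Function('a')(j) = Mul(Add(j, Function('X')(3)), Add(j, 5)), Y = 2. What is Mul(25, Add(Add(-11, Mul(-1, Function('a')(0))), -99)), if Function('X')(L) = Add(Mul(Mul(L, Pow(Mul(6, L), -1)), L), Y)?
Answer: Rational(-6125, 2) ≈ -3062.5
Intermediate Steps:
Function('X')(L) = Add(2, Mul(Rational(1, 6), L)) (Function('X')(L) = Add(Mul(Mul(L, Pow(Mul(6, L), -1)), L), 2) = Add(Mul(Mul(L, Mul(Rational(1, 6), Pow(L, -1))), L), 2) = Add(Mul(Rational(1, 6), L), 2) = Add(2, Mul(Rational(1, 6), L)))
Function('a')(j) = Mul(Add(5, j), Add(Rational(5, 2), j)) (Function('a')(j) = Mul(Add(j, Add(2, Mul(Rational(1, 6), 3))), Add(j, 5)) = Mul(Add(j, Add(2, Rational(1, 2))), Add(5, j)) = Mul(Add(j, Rational(5, 2)), Add(5, j)) = Mul(Add(Rational(5, 2), j), Add(5, j)) = Mul(Add(5, j), Add(Rational(5, 2), j)))
Mul(25, Add(Add(-11, Mul(-1, Function('a')(0))), -99)) = Mul(25, Add(Add(-11, Mul(-1, Add(Rational(25, 2), Pow(0, 2), Mul(Rational(15, 2), 0)))), -99)) = Mul(25, Add(Add(-11, Mul(-1, Add(Rational(25, 2), 0, 0))), -99)) = Mul(25, Add(Add(-11, Mul(-1, Rational(25, 2))), -99)) = Mul(25, Add(Add(-11, Rational(-25, 2)), -99)) = Mul(25, Add(Rational(-47, 2), -99)) = Mul(25, Rational(-245, 2)) = Rational(-6125, 2)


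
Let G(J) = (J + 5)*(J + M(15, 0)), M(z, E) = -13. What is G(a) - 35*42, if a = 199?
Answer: 36474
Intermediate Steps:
G(J) = (-13 + J)*(5 + J) (G(J) = (J + 5)*(J - 13) = (5 + J)*(-13 + J) = (-13 + J)*(5 + J))
G(a) - 35*42 = (-65 + 199**2 - 8*199) - 35*42 = (-65 + 39601 - 1592) - 1*1470 = 37944 - 1470 = 36474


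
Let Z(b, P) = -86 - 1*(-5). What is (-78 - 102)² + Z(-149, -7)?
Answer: 32319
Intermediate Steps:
Z(b, P) = -81 (Z(b, P) = -86 + 5 = -81)
(-78 - 102)² + Z(-149, -7) = (-78 - 102)² - 81 = (-180)² - 81 = 32400 - 81 = 32319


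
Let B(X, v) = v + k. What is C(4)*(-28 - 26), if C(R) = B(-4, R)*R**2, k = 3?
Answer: -6048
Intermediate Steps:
B(X, v) = 3 + v (B(X, v) = v + 3 = 3 + v)
C(R) = R**2*(3 + R) (C(R) = (3 + R)*R**2 = R**2*(3 + R))
C(4)*(-28 - 26) = (4**2*(3 + 4))*(-28 - 26) = (16*7)*(-54) = 112*(-54) = -6048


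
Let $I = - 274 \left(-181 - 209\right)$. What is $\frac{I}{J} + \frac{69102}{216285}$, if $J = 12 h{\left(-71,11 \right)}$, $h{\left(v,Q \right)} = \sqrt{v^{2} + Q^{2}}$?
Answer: $\frac{23034}{72095} + \frac{8905 \sqrt{5162}}{5162} \approx 124.26$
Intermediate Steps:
$h{\left(v,Q \right)} = \sqrt{Q^{2} + v^{2}}$
$J = 12 \sqrt{5162}$ ($J = 12 \sqrt{11^{2} + \left(-71\right)^{2}} = 12 \sqrt{121 + 5041} = 12 \sqrt{5162} \approx 862.17$)
$I = 106860$ ($I = \left(-274\right) \left(-390\right) = 106860$)
$\frac{I}{J} + \frac{69102}{216285} = \frac{106860}{12 \sqrt{5162}} + \frac{69102}{216285} = 106860 \frac{\sqrt{5162}}{61944} + 69102 \cdot \frac{1}{216285} = \frac{8905 \sqrt{5162}}{5162} + \frac{23034}{72095} = \frac{23034}{72095} + \frac{8905 \sqrt{5162}}{5162}$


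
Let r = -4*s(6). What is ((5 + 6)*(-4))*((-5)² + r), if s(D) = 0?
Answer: -1100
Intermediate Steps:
r = 0 (r = -4*0 = 0)
((5 + 6)*(-4))*((-5)² + r) = ((5 + 6)*(-4))*((-5)² + 0) = (11*(-4))*(25 + 0) = -44*25 = -1100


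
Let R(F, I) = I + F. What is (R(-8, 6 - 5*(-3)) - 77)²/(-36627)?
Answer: -4096/36627 ≈ -0.11183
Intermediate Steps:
R(F, I) = F + I
(R(-8, 6 - 5*(-3)) - 77)²/(-36627) = ((-8 + (6 - 5*(-3))) - 77)²/(-36627) = ((-8 + (6 + 15)) - 77)²*(-1/36627) = ((-8 + 21) - 77)²*(-1/36627) = (13 - 77)²*(-1/36627) = (-64)²*(-1/36627) = 4096*(-1/36627) = -4096/36627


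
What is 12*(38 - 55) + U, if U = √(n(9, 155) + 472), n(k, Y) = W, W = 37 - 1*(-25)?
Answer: -204 + √534 ≈ -180.89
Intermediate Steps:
W = 62 (W = 37 + 25 = 62)
n(k, Y) = 62
U = √534 (U = √(62 + 472) = √534 ≈ 23.108)
12*(38 - 55) + U = 12*(38 - 55) + √534 = 12*(-17) + √534 = -204 + √534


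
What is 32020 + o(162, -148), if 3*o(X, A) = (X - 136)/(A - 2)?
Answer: 7204487/225 ≈ 32020.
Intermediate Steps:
o(X, A) = (-136 + X)/(3*(-2 + A)) (o(X, A) = ((X - 136)/(A - 2))/3 = ((-136 + X)/(-2 + A))/3 = (-136 + X)/(3*(-2 + A)))
32020 + o(162, -148) = 32020 + (-136 + 162)/(3*(-2 - 148)) = 32020 + (⅓)*26/(-150) = 32020 + (⅓)*(-1/150)*26 = 32020 - 13/225 = 7204487/225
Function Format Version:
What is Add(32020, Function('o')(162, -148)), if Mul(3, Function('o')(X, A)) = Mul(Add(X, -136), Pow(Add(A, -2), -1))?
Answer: Rational(7204487, 225) ≈ 32020.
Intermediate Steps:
Function('o')(X, A) = Mul(Rational(1, 3), Pow(Add(-2, A), -1), Add(-136, X)) (Function('o')(X, A) = Mul(Rational(1, 3), Mul(Add(X, -136), Pow(Add(A, -2), -1))) = Mul(Rational(1, 3), Mul(Add(-136, X), Pow(Add(-2, A), -1))) = Mul(Rational(1, 3), Mul(Pow(Add(-2, A), -1), Add(-136, X))) = Mul(Rational(1, 3), Pow(Add(-2, A), -1), Add(-136, X)))
Add(32020, Function('o')(162, -148)) = Add(32020, Mul(Rational(1, 3), Pow(Add(-2, -148), -1), Add(-136, 162))) = Add(32020, Mul(Rational(1, 3), Pow(-150, -1), 26)) = Add(32020, Mul(Rational(1, 3), Rational(-1, 150), 26)) = Add(32020, Rational(-13, 225)) = Rational(7204487, 225)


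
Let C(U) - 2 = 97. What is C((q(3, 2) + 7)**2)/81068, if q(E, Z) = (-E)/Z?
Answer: 99/81068 ≈ 0.0012212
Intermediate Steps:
q(E, Z) = -E/Z
C(U) = 99 (C(U) = 2 + 97 = 99)
C((q(3, 2) + 7)**2)/81068 = 99/81068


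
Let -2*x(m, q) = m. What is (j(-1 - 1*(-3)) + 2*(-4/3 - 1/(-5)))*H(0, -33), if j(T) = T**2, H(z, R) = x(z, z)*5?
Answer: 0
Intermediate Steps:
x(m, q) = -m/2
H(z, R) = -5*z/2 (H(z, R) = -z/2*5 = -5*z/2)
(j(-1 - 1*(-3)) + 2*(-4/3 - 1/(-5)))*H(0, -33) = ((-1 - 1*(-3))**2 + 2*(-4/3 - 1/(-5)))*(-5/2*0) = ((-1 + 3)**2 + 2*(-4*1/3 - 1*(-1/5)))*0 = (2**2 + 2*(-4/3 + 1/5))*0 = (4 + 2*(-17/15))*0 = (4 - 34/15)*0 = (26/15)*0 = 0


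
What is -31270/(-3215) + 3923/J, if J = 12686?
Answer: 81860733/8157098 ≈ 10.036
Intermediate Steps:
-31270/(-3215) + 3923/J = -31270/(-3215) + 3923/12686 = -31270*(-1/3215) + 3923*(1/12686) = 6254/643 + 3923/12686 = 81860733/8157098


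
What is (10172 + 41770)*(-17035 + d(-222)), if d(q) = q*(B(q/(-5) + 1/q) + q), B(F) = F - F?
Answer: 1675077558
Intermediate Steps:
B(F) = 0
d(q) = q² (d(q) = q*(0 + q) = q*q = q²)
(10172 + 41770)*(-17035 + d(-222)) = (10172 + 41770)*(-17035 + (-222)²) = 51942*(-17035 + 49284) = 51942*32249 = 1675077558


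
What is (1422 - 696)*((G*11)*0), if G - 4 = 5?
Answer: 0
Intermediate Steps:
G = 9 (G = 4 + 5 = 9)
(1422 - 696)*((G*11)*0) = (1422 - 696)*((9*11)*0) = 726*(99*0) = 726*0 = 0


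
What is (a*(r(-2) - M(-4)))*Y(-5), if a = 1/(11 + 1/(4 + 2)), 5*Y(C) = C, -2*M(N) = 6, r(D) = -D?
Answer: -30/67 ≈ -0.44776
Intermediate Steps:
M(N) = -3 (M(N) = -½*6 = -3)
Y(C) = C/5
a = 6/67 (a = 1/(11 + 1/6) = 1/(11 + ⅙) = 1/(67/6) = 6/67 ≈ 0.089552)
(a*(r(-2) - M(-4)))*Y(-5) = (6*(-1*(-2) - 1*(-3))/67)*((⅕)*(-5)) = (6*(2 + 3)/67)*(-1) = ((6/67)*5)*(-1) = (30/67)*(-1) = -30/67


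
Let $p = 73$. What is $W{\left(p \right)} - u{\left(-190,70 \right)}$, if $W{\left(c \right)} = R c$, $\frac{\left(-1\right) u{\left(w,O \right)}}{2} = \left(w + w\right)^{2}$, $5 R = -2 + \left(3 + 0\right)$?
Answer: $\frac{1444073}{5} \approx 2.8881 \cdot 10^{5}$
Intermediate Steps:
$R = \frac{1}{5}$ ($R = \frac{-2 + \left(3 + 0\right)}{5} = \frac{-2 + 3}{5} = \frac{1}{5} \cdot 1 = \frac{1}{5} \approx 0.2$)
$u{\left(w,O \right)} = - 8 w^{2}$ ($u{\left(w,O \right)} = - 2 \left(w + w\right)^{2} = - 2 \left(2 w\right)^{2} = - 2 \cdot 4 w^{2} = - 8 w^{2}$)
$W{\left(c \right)} = \frac{c}{5}$
$W{\left(p \right)} - u{\left(-190,70 \right)} = \frac{1}{5} \cdot 73 - - 8 \left(-190\right)^{2} = \frac{73}{5} - \left(-8\right) 36100 = \frac{73}{5} - -288800 = \frac{73}{5} + 288800 = \frac{1444073}{5}$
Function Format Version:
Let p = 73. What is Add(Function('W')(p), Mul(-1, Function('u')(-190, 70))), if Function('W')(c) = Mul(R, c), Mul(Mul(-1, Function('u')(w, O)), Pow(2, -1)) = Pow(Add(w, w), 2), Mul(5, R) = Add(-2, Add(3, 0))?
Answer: Rational(1444073, 5) ≈ 2.8881e+5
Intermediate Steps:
R = Rational(1, 5) (R = Mul(Rational(1, 5), Add(-2, Add(3, 0))) = Mul(Rational(1, 5), Add(-2, 3)) = Mul(Rational(1, 5), 1) = Rational(1, 5) ≈ 0.20000)
Function('u')(w, O) = Mul(-8, Pow(w, 2)) (Function('u')(w, O) = Mul(-2, Pow(Add(w, w), 2)) = Mul(-2, Pow(Mul(2, w), 2)) = Mul(-2, Mul(4, Pow(w, 2))) = Mul(-8, Pow(w, 2)))
Function('W')(c) = Mul(Rational(1, 5), c)
Add(Function('W')(p), Mul(-1, Function('u')(-190, 70))) = Add(Mul(Rational(1, 5), 73), Mul(-1, Mul(-8, Pow(-190, 2)))) = Add(Rational(73, 5), Mul(-1, Mul(-8, 36100))) = Add(Rational(73, 5), Mul(-1, -288800)) = Add(Rational(73, 5), 288800) = Rational(1444073, 5)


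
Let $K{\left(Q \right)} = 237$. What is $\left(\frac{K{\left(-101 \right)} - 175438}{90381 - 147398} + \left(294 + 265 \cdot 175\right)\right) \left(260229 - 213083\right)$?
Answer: $\frac{125460294807804}{57017} \approx 2.2004 \cdot 10^{9}$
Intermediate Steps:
$\left(\frac{K{\left(-101 \right)} - 175438}{90381 - 147398} + \left(294 + 265 \cdot 175\right)\right) \left(260229 - 213083\right) = \left(\frac{237 - 175438}{90381 - 147398} + \left(294 + 265 \cdot 175\right)\right) \left(260229 - 213083\right) = \left(- \frac{175201}{-57017} + \left(294 + 46375\right)\right) 47146 = \left(\left(-175201\right) \left(- \frac{1}{57017}\right) + 46669\right) 47146 = \left(\frac{175201}{57017} + 46669\right) 47146 = \frac{2661101574}{57017} \cdot 47146 = \frac{125460294807804}{57017}$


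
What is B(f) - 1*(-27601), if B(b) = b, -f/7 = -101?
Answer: 28308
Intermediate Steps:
f = 707 (f = -7*(-101) = 707)
B(f) - 1*(-27601) = 707 - 1*(-27601) = 707 + 27601 = 28308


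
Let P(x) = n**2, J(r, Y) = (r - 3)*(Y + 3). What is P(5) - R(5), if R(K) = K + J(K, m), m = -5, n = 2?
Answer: 3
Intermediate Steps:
J(r, Y) = (-3 + r)*(3 + Y)
R(K) = 6 - K (R(K) = K + (-9 - 3*(-5) + 3*K - 5*K) = K + (-9 + 15 + 3*K - 5*K) = K + (6 - 2*K) = 6 - K)
P(x) = 4 (P(x) = 2**2 = 4)
P(5) - R(5) = 4 - (6 - 1*5) = 4 - (6 - 5) = 4 - 1*1 = 4 - 1 = 3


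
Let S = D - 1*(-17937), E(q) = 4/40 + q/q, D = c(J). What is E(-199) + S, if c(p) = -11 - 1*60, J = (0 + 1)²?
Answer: 178671/10 ≈ 17867.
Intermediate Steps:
J = 1 (J = 1² = 1)
c(p) = -71 (c(p) = -11 - 60 = -71)
D = -71
E(q) = 11/10 (E(q) = 4*(1/40) + 1 = ⅒ + 1 = 11/10)
S = 17866 (S = -71 - 1*(-17937) = -71 + 17937 = 17866)
E(-199) + S = 11/10 + 17866 = 178671/10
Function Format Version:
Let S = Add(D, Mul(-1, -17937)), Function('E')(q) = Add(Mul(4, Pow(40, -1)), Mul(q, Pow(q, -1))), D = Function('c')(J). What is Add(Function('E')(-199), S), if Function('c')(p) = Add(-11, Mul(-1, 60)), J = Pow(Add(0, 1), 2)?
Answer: Rational(178671, 10) ≈ 17867.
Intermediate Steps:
J = 1 (J = Pow(1, 2) = 1)
Function('c')(p) = -71 (Function('c')(p) = Add(-11, -60) = -71)
D = -71
Function('E')(q) = Rational(11, 10) (Function('E')(q) = Add(Mul(4, Rational(1, 40)), 1) = Add(Rational(1, 10), 1) = Rational(11, 10))
S = 17866 (S = Add(-71, Mul(-1, -17937)) = Add(-71, 17937) = 17866)
Add(Function('E')(-199), S) = Add(Rational(11, 10), 17866) = Rational(178671, 10)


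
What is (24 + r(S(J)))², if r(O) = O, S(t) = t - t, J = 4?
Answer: 576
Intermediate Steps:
S(t) = 0
(24 + r(S(J)))² = (24 + 0)² = 24² = 576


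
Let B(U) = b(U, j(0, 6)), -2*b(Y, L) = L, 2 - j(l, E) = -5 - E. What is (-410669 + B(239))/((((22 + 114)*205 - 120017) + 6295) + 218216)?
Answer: -821351/264748 ≈ -3.1024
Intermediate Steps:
j(l, E) = 7 + E (j(l, E) = 2 - (-5 - E) = 2 + (5 + E) = 7 + E)
b(Y, L) = -L/2
B(U) = -13/2 (B(U) = -(7 + 6)/2 = -½*13 = -13/2)
(-410669 + B(239))/((((22 + 114)*205 - 120017) + 6295) + 218216) = (-410669 - 13/2)/((((22 + 114)*205 - 120017) + 6295) + 218216) = -821351/(2*(((136*205 - 120017) + 6295) + 218216)) = -821351/(2*(((27880 - 120017) + 6295) + 218216)) = -821351/(2*((-92137 + 6295) + 218216)) = -821351/(2*(-85842 + 218216)) = -821351/2/132374 = -821351/2*1/132374 = -821351/264748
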